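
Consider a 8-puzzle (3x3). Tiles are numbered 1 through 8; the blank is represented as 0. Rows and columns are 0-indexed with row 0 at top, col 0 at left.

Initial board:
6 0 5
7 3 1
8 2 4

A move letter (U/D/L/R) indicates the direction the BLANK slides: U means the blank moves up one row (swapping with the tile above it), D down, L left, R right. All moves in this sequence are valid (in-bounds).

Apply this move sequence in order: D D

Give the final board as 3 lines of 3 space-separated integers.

Answer: 6 3 5
7 2 1
8 0 4

Derivation:
After move 1 (D):
6 3 5
7 0 1
8 2 4

After move 2 (D):
6 3 5
7 2 1
8 0 4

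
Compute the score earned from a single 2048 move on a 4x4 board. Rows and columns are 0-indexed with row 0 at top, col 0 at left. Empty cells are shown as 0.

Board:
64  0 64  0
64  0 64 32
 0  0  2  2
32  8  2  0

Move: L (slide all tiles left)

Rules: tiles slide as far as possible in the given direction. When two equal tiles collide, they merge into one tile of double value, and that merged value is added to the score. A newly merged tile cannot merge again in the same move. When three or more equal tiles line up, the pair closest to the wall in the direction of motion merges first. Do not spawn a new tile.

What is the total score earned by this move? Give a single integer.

Slide left:
row 0: [64, 0, 64, 0] -> [128, 0, 0, 0]  score +128 (running 128)
row 1: [64, 0, 64, 32] -> [128, 32, 0, 0]  score +128 (running 256)
row 2: [0, 0, 2, 2] -> [4, 0, 0, 0]  score +4 (running 260)
row 3: [32, 8, 2, 0] -> [32, 8, 2, 0]  score +0 (running 260)
Board after move:
128   0   0   0
128  32   0   0
  4   0   0   0
 32   8   2   0

Answer: 260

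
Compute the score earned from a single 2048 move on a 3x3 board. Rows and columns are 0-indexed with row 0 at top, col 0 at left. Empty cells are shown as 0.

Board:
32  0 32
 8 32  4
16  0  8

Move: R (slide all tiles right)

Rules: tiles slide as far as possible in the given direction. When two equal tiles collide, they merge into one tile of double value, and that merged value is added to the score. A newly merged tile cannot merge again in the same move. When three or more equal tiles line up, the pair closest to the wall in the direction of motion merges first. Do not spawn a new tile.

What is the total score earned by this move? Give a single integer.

Answer: 64

Derivation:
Slide right:
row 0: [32, 0, 32] -> [0, 0, 64]  score +64 (running 64)
row 1: [8, 32, 4] -> [8, 32, 4]  score +0 (running 64)
row 2: [16, 0, 8] -> [0, 16, 8]  score +0 (running 64)
Board after move:
 0  0 64
 8 32  4
 0 16  8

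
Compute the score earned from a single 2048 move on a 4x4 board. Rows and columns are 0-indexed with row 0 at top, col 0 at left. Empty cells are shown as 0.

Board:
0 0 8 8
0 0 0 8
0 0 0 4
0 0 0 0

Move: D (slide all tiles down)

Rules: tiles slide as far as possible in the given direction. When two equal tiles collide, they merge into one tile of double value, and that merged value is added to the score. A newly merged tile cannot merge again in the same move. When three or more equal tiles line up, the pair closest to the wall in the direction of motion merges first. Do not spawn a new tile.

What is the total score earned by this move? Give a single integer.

Answer: 16

Derivation:
Slide down:
col 0: [0, 0, 0, 0] -> [0, 0, 0, 0]  score +0 (running 0)
col 1: [0, 0, 0, 0] -> [0, 0, 0, 0]  score +0 (running 0)
col 2: [8, 0, 0, 0] -> [0, 0, 0, 8]  score +0 (running 0)
col 3: [8, 8, 4, 0] -> [0, 0, 16, 4]  score +16 (running 16)
Board after move:
 0  0  0  0
 0  0  0  0
 0  0  0 16
 0  0  8  4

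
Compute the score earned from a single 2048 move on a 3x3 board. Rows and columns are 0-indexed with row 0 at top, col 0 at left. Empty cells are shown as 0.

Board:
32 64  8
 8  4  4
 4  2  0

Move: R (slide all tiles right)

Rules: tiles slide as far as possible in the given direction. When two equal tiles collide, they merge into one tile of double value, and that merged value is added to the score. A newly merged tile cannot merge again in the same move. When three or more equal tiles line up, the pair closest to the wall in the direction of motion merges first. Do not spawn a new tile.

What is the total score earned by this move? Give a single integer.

Slide right:
row 0: [32, 64, 8] -> [32, 64, 8]  score +0 (running 0)
row 1: [8, 4, 4] -> [0, 8, 8]  score +8 (running 8)
row 2: [4, 2, 0] -> [0, 4, 2]  score +0 (running 8)
Board after move:
32 64  8
 0  8  8
 0  4  2

Answer: 8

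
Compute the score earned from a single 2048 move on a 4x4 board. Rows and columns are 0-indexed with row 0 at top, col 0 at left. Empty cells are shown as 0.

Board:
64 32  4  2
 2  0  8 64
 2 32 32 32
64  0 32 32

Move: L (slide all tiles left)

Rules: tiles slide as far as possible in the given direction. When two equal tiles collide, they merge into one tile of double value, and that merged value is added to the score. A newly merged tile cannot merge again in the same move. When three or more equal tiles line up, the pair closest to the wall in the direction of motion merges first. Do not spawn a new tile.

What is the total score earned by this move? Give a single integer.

Slide left:
row 0: [64, 32, 4, 2] -> [64, 32, 4, 2]  score +0 (running 0)
row 1: [2, 0, 8, 64] -> [2, 8, 64, 0]  score +0 (running 0)
row 2: [2, 32, 32, 32] -> [2, 64, 32, 0]  score +64 (running 64)
row 3: [64, 0, 32, 32] -> [64, 64, 0, 0]  score +64 (running 128)
Board after move:
64 32  4  2
 2  8 64  0
 2 64 32  0
64 64  0  0

Answer: 128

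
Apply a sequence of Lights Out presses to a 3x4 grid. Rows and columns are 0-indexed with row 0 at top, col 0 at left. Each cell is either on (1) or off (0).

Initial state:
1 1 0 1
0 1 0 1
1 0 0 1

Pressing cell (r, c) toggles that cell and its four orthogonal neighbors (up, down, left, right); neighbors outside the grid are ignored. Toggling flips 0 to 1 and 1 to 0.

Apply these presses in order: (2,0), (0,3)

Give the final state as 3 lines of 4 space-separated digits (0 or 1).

Answer: 1 1 1 0
1 1 0 0
0 1 0 1

Derivation:
After press 1 at (2,0):
1 1 0 1
1 1 0 1
0 1 0 1

After press 2 at (0,3):
1 1 1 0
1 1 0 0
0 1 0 1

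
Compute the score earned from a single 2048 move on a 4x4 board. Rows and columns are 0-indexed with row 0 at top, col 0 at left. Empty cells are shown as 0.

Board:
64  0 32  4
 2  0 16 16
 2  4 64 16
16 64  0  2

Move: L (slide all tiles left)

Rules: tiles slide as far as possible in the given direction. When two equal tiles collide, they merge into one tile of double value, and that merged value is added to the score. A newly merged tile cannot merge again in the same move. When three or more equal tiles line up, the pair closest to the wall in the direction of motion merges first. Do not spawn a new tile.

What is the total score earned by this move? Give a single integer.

Slide left:
row 0: [64, 0, 32, 4] -> [64, 32, 4, 0]  score +0 (running 0)
row 1: [2, 0, 16, 16] -> [2, 32, 0, 0]  score +32 (running 32)
row 2: [2, 4, 64, 16] -> [2, 4, 64, 16]  score +0 (running 32)
row 3: [16, 64, 0, 2] -> [16, 64, 2, 0]  score +0 (running 32)
Board after move:
64 32  4  0
 2 32  0  0
 2  4 64 16
16 64  2  0

Answer: 32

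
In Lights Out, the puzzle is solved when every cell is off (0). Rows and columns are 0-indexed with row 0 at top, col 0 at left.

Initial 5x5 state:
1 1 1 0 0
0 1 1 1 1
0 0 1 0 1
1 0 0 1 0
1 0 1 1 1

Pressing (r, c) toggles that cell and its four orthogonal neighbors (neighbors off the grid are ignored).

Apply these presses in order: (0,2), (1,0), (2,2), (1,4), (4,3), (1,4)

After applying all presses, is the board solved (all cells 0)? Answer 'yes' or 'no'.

Answer: no

Derivation:
After press 1 at (0,2):
1 0 0 1 0
0 1 0 1 1
0 0 1 0 1
1 0 0 1 0
1 0 1 1 1

After press 2 at (1,0):
0 0 0 1 0
1 0 0 1 1
1 0 1 0 1
1 0 0 1 0
1 0 1 1 1

After press 3 at (2,2):
0 0 0 1 0
1 0 1 1 1
1 1 0 1 1
1 0 1 1 0
1 0 1 1 1

After press 4 at (1,4):
0 0 0 1 1
1 0 1 0 0
1 1 0 1 0
1 0 1 1 0
1 0 1 1 1

After press 5 at (4,3):
0 0 0 1 1
1 0 1 0 0
1 1 0 1 0
1 0 1 0 0
1 0 0 0 0

After press 6 at (1,4):
0 0 0 1 0
1 0 1 1 1
1 1 0 1 1
1 0 1 0 0
1 0 0 0 0

Lights still on: 12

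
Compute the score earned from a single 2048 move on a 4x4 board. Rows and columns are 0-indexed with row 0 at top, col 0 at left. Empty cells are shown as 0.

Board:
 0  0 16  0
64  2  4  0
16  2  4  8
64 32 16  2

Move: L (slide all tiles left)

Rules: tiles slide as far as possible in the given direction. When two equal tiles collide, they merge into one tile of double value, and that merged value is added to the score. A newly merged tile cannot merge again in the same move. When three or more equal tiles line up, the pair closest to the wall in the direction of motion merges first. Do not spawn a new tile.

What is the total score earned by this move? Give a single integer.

Slide left:
row 0: [0, 0, 16, 0] -> [16, 0, 0, 0]  score +0 (running 0)
row 1: [64, 2, 4, 0] -> [64, 2, 4, 0]  score +0 (running 0)
row 2: [16, 2, 4, 8] -> [16, 2, 4, 8]  score +0 (running 0)
row 3: [64, 32, 16, 2] -> [64, 32, 16, 2]  score +0 (running 0)
Board after move:
16  0  0  0
64  2  4  0
16  2  4  8
64 32 16  2

Answer: 0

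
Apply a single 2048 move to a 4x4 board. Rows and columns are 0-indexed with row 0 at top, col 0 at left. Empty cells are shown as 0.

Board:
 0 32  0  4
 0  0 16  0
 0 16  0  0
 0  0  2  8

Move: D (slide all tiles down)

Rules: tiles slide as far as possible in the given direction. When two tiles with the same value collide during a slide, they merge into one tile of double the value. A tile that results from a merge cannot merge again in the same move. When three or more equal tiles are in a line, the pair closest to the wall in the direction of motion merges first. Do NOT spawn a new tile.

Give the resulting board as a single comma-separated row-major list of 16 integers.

Slide down:
col 0: [0, 0, 0, 0] -> [0, 0, 0, 0]
col 1: [32, 0, 16, 0] -> [0, 0, 32, 16]
col 2: [0, 16, 0, 2] -> [0, 0, 16, 2]
col 3: [4, 0, 0, 8] -> [0, 0, 4, 8]

Answer: 0, 0, 0, 0, 0, 0, 0, 0, 0, 32, 16, 4, 0, 16, 2, 8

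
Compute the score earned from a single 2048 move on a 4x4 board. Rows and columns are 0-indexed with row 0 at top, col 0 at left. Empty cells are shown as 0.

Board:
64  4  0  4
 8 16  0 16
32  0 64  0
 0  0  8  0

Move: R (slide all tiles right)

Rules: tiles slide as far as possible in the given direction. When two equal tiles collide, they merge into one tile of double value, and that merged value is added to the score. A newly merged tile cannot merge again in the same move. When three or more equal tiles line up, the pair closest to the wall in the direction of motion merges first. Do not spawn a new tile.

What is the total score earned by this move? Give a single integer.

Slide right:
row 0: [64, 4, 0, 4] -> [0, 0, 64, 8]  score +8 (running 8)
row 1: [8, 16, 0, 16] -> [0, 0, 8, 32]  score +32 (running 40)
row 2: [32, 0, 64, 0] -> [0, 0, 32, 64]  score +0 (running 40)
row 3: [0, 0, 8, 0] -> [0, 0, 0, 8]  score +0 (running 40)
Board after move:
 0  0 64  8
 0  0  8 32
 0  0 32 64
 0  0  0  8

Answer: 40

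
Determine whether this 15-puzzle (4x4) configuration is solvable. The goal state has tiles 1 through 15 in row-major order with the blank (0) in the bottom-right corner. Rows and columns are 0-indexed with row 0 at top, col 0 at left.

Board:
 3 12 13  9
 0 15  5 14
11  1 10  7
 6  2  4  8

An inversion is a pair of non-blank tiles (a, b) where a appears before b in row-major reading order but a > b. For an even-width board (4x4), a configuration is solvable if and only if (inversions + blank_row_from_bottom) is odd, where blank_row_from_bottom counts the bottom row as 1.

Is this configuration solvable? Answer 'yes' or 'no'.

Inversions: 67
Blank is in row 1 (0-indexed from top), which is row 3 counting from the bottom (bottom = 1).
67 + 3 = 70, which is even, so the puzzle is not solvable.

Answer: no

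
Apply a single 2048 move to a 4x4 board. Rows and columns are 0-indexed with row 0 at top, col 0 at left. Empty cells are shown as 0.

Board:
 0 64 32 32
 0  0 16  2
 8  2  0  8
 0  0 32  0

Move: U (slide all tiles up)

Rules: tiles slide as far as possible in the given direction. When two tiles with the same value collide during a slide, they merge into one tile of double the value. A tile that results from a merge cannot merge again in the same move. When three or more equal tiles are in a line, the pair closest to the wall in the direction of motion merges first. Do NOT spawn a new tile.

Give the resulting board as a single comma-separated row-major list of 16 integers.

Slide up:
col 0: [0, 0, 8, 0] -> [8, 0, 0, 0]
col 1: [64, 0, 2, 0] -> [64, 2, 0, 0]
col 2: [32, 16, 0, 32] -> [32, 16, 32, 0]
col 3: [32, 2, 8, 0] -> [32, 2, 8, 0]

Answer: 8, 64, 32, 32, 0, 2, 16, 2, 0, 0, 32, 8, 0, 0, 0, 0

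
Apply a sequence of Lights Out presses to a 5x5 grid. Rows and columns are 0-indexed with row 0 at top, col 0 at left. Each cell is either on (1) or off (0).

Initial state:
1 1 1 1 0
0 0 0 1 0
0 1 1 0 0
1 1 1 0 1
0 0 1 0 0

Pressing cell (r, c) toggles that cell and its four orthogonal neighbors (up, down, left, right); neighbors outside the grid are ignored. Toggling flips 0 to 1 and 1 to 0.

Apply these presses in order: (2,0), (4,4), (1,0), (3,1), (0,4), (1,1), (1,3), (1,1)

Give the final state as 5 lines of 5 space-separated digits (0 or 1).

Answer: 0 1 1 1 1
0 1 1 0 0
0 1 1 1 0
1 0 0 0 0
0 1 1 1 1

Derivation:
After press 1 at (2,0):
1 1 1 1 0
1 0 0 1 0
1 0 1 0 0
0 1 1 0 1
0 0 1 0 0

After press 2 at (4,4):
1 1 1 1 0
1 0 0 1 0
1 0 1 0 0
0 1 1 0 0
0 0 1 1 1

After press 3 at (1,0):
0 1 1 1 0
0 1 0 1 0
0 0 1 0 0
0 1 1 0 0
0 0 1 1 1

After press 4 at (3,1):
0 1 1 1 0
0 1 0 1 0
0 1 1 0 0
1 0 0 0 0
0 1 1 1 1

After press 5 at (0,4):
0 1 1 0 1
0 1 0 1 1
0 1 1 0 0
1 0 0 0 0
0 1 1 1 1

After press 6 at (1,1):
0 0 1 0 1
1 0 1 1 1
0 0 1 0 0
1 0 0 0 0
0 1 1 1 1

After press 7 at (1,3):
0 0 1 1 1
1 0 0 0 0
0 0 1 1 0
1 0 0 0 0
0 1 1 1 1

After press 8 at (1,1):
0 1 1 1 1
0 1 1 0 0
0 1 1 1 0
1 0 0 0 0
0 1 1 1 1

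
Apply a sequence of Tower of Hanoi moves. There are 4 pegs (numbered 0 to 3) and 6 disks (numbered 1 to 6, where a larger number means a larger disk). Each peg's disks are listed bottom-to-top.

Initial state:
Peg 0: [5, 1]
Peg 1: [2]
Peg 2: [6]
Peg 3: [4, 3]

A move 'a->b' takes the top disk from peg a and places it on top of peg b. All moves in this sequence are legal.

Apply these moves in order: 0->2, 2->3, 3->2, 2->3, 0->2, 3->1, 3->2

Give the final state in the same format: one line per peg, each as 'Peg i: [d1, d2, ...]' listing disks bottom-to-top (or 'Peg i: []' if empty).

After move 1 (0->2):
Peg 0: [5]
Peg 1: [2]
Peg 2: [6, 1]
Peg 3: [4, 3]

After move 2 (2->3):
Peg 0: [5]
Peg 1: [2]
Peg 2: [6]
Peg 3: [4, 3, 1]

After move 3 (3->2):
Peg 0: [5]
Peg 1: [2]
Peg 2: [6, 1]
Peg 3: [4, 3]

After move 4 (2->3):
Peg 0: [5]
Peg 1: [2]
Peg 2: [6]
Peg 3: [4, 3, 1]

After move 5 (0->2):
Peg 0: []
Peg 1: [2]
Peg 2: [6, 5]
Peg 3: [4, 3, 1]

After move 6 (3->1):
Peg 0: []
Peg 1: [2, 1]
Peg 2: [6, 5]
Peg 3: [4, 3]

After move 7 (3->2):
Peg 0: []
Peg 1: [2, 1]
Peg 2: [6, 5, 3]
Peg 3: [4]

Answer: Peg 0: []
Peg 1: [2, 1]
Peg 2: [6, 5, 3]
Peg 3: [4]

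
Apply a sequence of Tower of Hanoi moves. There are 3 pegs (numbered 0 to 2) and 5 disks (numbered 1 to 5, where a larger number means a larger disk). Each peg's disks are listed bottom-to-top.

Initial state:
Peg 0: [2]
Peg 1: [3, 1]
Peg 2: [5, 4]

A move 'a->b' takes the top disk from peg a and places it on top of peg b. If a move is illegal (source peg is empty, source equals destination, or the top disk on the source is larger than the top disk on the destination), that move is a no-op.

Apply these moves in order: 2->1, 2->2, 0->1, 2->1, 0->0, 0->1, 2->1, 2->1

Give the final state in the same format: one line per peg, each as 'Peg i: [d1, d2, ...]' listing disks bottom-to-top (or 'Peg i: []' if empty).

Answer: Peg 0: [2]
Peg 1: [3, 1]
Peg 2: [5, 4]

Derivation:
After move 1 (2->1):
Peg 0: [2]
Peg 1: [3, 1]
Peg 2: [5, 4]

After move 2 (2->2):
Peg 0: [2]
Peg 1: [3, 1]
Peg 2: [5, 4]

After move 3 (0->1):
Peg 0: [2]
Peg 1: [3, 1]
Peg 2: [5, 4]

After move 4 (2->1):
Peg 0: [2]
Peg 1: [3, 1]
Peg 2: [5, 4]

After move 5 (0->0):
Peg 0: [2]
Peg 1: [3, 1]
Peg 2: [5, 4]

After move 6 (0->1):
Peg 0: [2]
Peg 1: [3, 1]
Peg 2: [5, 4]

After move 7 (2->1):
Peg 0: [2]
Peg 1: [3, 1]
Peg 2: [5, 4]

After move 8 (2->1):
Peg 0: [2]
Peg 1: [3, 1]
Peg 2: [5, 4]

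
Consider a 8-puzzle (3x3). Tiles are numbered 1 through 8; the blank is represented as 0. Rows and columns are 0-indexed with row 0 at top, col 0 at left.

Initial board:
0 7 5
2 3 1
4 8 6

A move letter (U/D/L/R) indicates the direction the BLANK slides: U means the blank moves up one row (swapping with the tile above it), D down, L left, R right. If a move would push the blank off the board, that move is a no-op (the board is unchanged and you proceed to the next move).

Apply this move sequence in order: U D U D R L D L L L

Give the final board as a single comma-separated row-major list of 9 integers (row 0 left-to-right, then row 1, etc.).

Answer: 2, 7, 5, 4, 3, 1, 0, 8, 6

Derivation:
After move 1 (U):
0 7 5
2 3 1
4 8 6

After move 2 (D):
2 7 5
0 3 1
4 8 6

After move 3 (U):
0 7 5
2 3 1
4 8 6

After move 4 (D):
2 7 5
0 3 1
4 8 6

After move 5 (R):
2 7 5
3 0 1
4 8 6

After move 6 (L):
2 7 5
0 3 1
4 8 6

After move 7 (D):
2 7 5
4 3 1
0 8 6

After move 8 (L):
2 7 5
4 3 1
0 8 6

After move 9 (L):
2 7 5
4 3 1
0 8 6

After move 10 (L):
2 7 5
4 3 1
0 8 6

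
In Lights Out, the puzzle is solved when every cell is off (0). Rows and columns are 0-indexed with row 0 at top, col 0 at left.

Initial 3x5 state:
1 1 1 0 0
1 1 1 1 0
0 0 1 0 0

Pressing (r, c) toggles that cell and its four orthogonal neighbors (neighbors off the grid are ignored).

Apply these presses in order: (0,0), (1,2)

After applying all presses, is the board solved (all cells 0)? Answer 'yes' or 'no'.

After press 1 at (0,0):
0 0 1 0 0
0 1 1 1 0
0 0 1 0 0

After press 2 at (1,2):
0 0 0 0 0
0 0 0 0 0
0 0 0 0 0

Lights still on: 0

Answer: yes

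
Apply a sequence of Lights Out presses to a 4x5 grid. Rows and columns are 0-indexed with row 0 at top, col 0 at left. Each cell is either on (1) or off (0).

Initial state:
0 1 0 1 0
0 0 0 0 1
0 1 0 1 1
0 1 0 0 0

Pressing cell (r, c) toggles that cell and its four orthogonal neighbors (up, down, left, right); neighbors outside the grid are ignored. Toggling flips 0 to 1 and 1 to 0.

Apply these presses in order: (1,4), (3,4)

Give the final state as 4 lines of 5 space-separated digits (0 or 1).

After press 1 at (1,4):
0 1 0 1 1
0 0 0 1 0
0 1 0 1 0
0 1 0 0 0

After press 2 at (3,4):
0 1 0 1 1
0 0 0 1 0
0 1 0 1 1
0 1 0 1 1

Answer: 0 1 0 1 1
0 0 0 1 0
0 1 0 1 1
0 1 0 1 1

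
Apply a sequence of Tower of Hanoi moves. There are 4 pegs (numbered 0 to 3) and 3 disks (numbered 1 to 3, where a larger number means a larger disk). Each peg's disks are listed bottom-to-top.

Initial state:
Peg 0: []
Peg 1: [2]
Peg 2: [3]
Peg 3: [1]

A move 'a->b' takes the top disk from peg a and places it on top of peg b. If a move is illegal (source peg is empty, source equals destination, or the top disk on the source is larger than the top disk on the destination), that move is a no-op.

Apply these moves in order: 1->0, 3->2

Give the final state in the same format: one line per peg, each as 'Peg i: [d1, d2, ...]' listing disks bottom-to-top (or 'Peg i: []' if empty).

Answer: Peg 0: [2]
Peg 1: []
Peg 2: [3, 1]
Peg 3: []

Derivation:
After move 1 (1->0):
Peg 0: [2]
Peg 1: []
Peg 2: [3]
Peg 3: [1]

After move 2 (3->2):
Peg 0: [2]
Peg 1: []
Peg 2: [3, 1]
Peg 3: []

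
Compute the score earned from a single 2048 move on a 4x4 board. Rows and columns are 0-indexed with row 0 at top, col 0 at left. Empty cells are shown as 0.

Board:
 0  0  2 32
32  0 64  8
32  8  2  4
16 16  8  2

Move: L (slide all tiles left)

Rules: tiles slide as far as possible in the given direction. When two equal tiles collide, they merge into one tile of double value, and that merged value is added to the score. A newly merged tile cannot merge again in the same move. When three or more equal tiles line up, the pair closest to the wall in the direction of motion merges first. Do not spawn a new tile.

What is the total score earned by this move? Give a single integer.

Slide left:
row 0: [0, 0, 2, 32] -> [2, 32, 0, 0]  score +0 (running 0)
row 1: [32, 0, 64, 8] -> [32, 64, 8, 0]  score +0 (running 0)
row 2: [32, 8, 2, 4] -> [32, 8, 2, 4]  score +0 (running 0)
row 3: [16, 16, 8, 2] -> [32, 8, 2, 0]  score +32 (running 32)
Board after move:
 2 32  0  0
32 64  8  0
32  8  2  4
32  8  2  0

Answer: 32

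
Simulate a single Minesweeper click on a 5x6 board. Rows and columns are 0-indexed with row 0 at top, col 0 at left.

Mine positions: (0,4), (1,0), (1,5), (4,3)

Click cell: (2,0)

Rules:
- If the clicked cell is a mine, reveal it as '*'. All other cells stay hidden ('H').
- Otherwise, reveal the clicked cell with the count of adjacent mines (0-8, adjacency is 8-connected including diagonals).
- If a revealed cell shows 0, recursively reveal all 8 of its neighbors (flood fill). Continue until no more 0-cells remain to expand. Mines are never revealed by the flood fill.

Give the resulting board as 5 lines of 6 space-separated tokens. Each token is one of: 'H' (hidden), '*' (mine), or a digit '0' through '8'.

H H H H H H
H H H H H H
1 H H H H H
H H H H H H
H H H H H H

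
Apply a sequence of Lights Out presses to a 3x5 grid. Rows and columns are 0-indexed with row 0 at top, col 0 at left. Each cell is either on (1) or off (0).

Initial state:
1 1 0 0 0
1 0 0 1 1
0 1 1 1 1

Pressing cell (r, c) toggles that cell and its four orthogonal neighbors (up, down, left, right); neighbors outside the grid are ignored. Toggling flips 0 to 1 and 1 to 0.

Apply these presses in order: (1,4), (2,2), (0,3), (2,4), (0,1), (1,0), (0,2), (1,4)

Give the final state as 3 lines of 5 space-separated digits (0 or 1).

Answer: 1 1 1 0 1
0 0 0 0 0
1 0 0 1 0

Derivation:
After press 1 at (1,4):
1 1 0 0 1
1 0 0 0 0
0 1 1 1 0

After press 2 at (2,2):
1 1 0 0 1
1 0 1 0 0
0 0 0 0 0

After press 3 at (0,3):
1 1 1 1 0
1 0 1 1 0
0 0 0 0 0

After press 4 at (2,4):
1 1 1 1 0
1 0 1 1 1
0 0 0 1 1

After press 5 at (0,1):
0 0 0 1 0
1 1 1 1 1
0 0 0 1 1

After press 6 at (1,0):
1 0 0 1 0
0 0 1 1 1
1 0 0 1 1

After press 7 at (0,2):
1 1 1 0 0
0 0 0 1 1
1 0 0 1 1

After press 8 at (1,4):
1 1 1 0 1
0 0 0 0 0
1 0 0 1 0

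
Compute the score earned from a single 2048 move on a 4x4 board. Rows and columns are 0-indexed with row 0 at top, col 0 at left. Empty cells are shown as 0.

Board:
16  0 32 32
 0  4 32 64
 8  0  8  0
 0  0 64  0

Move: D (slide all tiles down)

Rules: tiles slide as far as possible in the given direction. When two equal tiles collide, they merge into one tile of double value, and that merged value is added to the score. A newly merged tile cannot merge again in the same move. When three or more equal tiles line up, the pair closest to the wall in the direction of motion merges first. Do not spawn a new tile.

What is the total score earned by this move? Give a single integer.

Slide down:
col 0: [16, 0, 8, 0] -> [0, 0, 16, 8]  score +0 (running 0)
col 1: [0, 4, 0, 0] -> [0, 0, 0, 4]  score +0 (running 0)
col 2: [32, 32, 8, 64] -> [0, 64, 8, 64]  score +64 (running 64)
col 3: [32, 64, 0, 0] -> [0, 0, 32, 64]  score +0 (running 64)
Board after move:
 0  0  0  0
 0  0 64  0
16  0  8 32
 8  4 64 64

Answer: 64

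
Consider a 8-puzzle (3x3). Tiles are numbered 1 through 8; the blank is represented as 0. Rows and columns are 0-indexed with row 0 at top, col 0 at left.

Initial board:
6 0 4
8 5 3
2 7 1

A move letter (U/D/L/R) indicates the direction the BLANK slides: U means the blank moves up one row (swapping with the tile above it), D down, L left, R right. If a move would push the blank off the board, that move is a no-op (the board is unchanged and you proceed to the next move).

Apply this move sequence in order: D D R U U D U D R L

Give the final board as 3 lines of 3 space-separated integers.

After move 1 (D):
6 5 4
8 0 3
2 7 1

After move 2 (D):
6 5 4
8 7 3
2 0 1

After move 3 (R):
6 5 4
8 7 3
2 1 0

After move 4 (U):
6 5 4
8 7 0
2 1 3

After move 5 (U):
6 5 0
8 7 4
2 1 3

After move 6 (D):
6 5 4
8 7 0
2 1 3

After move 7 (U):
6 5 0
8 7 4
2 1 3

After move 8 (D):
6 5 4
8 7 0
2 1 3

After move 9 (R):
6 5 4
8 7 0
2 1 3

After move 10 (L):
6 5 4
8 0 7
2 1 3

Answer: 6 5 4
8 0 7
2 1 3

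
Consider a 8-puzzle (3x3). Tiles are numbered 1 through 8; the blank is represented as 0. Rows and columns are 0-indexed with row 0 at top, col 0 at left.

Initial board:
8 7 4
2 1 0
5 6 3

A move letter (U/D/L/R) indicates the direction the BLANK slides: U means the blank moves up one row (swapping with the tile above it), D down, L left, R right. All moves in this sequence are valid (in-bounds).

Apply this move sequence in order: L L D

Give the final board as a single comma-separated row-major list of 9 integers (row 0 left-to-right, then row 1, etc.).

Answer: 8, 7, 4, 5, 2, 1, 0, 6, 3

Derivation:
After move 1 (L):
8 7 4
2 0 1
5 6 3

After move 2 (L):
8 7 4
0 2 1
5 6 3

After move 3 (D):
8 7 4
5 2 1
0 6 3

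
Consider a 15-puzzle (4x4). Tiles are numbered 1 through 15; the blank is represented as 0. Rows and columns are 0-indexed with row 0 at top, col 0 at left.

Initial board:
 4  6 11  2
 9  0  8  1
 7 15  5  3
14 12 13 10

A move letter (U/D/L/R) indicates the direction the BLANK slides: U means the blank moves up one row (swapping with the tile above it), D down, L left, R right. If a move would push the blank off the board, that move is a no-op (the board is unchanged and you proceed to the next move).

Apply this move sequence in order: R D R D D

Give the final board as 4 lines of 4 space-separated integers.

After move 1 (R):
 4  6 11  2
 9  8  0  1
 7 15  5  3
14 12 13 10

After move 2 (D):
 4  6 11  2
 9  8  5  1
 7 15  0  3
14 12 13 10

After move 3 (R):
 4  6 11  2
 9  8  5  1
 7 15  3  0
14 12 13 10

After move 4 (D):
 4  6 11  2
 9  8  5  1
 7 15  3 10
14 12 13  0

After move 5 (D):
 4  6 11  2
 9  8  5  1
 7 15  3 10
14 12 13  0

Answer:  4  6 11  2
 9  8  5  1
 7 15  3 10
14 12 13  0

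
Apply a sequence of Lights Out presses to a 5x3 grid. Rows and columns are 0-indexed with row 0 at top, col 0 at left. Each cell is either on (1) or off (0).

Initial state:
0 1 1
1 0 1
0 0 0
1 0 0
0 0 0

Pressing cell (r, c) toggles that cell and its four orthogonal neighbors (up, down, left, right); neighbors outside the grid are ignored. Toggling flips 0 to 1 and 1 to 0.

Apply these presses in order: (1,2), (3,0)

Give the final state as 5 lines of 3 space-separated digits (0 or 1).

After press 1 at (1,2):
0 1 0
1 1 0
0 0 1
1 0 0
0 0 0

After press 2 at (3,0):
0 1 0
1 1 0
1 0 1
0 1 0
1 0 0

Answer: 0 1 0
1 1 0
1 0 1
0 1 0
1 0 0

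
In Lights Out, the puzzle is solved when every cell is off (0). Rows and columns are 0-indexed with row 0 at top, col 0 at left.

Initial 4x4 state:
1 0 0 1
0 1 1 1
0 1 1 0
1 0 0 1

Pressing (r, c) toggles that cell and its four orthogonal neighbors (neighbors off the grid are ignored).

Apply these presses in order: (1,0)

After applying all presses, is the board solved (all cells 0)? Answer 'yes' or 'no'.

After press 1 at (1,0):
0 0 0 1
1 0 1 1
1 1 1 0
1 0 0 1

Lights still on: 9

Answer: no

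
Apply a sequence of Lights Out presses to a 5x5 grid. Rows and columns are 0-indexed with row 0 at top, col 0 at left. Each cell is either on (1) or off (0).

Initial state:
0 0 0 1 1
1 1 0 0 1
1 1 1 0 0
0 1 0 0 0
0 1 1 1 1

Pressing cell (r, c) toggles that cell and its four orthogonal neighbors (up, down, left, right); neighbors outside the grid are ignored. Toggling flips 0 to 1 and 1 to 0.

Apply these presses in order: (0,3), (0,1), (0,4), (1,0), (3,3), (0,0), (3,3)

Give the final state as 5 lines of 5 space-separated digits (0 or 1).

After press 1 at (0,3):
0 0 1 0 0
1 1 0 1 1
1 1 1 0 0
0 1 0 0 0
0 1 1 1 1

After press 2 at (0,1):
1 1 0 0 0
1 0 0 1 1
1 1 1 0 0
0 1 0 0 0
0 1 1 1 1

After press 3 at (0,4):
1 1 0 1 1
1 0 0 1 0
1 1 1 0 0
0 1 0 0 0
0 1 1 1 1

After press 4 at (1,0):
0 1 0 1 1
0 1 0 1 0
0 1 1 0 0
0 1 0 0 0
0 1 1 1 1

After press 5 at (3,3):
0 1 0 1 1
0 1 0 1 0
0 1 1 1 0
0 1 1 1 1
0 1 1 0 1

After press 6 at (0,0):
1 0 0 1 1
1 1 0 1 0
0 1 1 1 0
0 1 1 1 1
0 1 1 0 1

After press 7 at (3,3):
1 0 0 1 1
1 1 0 1 0
0 1 1 0 0
0 1 0 0 0
0 1 1 1 1

Answer: 1 0 0 1 1
1 1 0 1 0
0 1 1 0 0
0 1 0 0 0
0 1 1 1 1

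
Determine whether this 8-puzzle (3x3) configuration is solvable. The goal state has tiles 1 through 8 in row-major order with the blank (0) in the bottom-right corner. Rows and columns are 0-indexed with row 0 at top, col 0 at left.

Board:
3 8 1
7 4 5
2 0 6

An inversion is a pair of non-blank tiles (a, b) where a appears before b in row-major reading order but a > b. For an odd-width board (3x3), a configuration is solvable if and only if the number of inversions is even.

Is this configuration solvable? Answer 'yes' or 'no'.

Answer: yes

Derivation:
Inversions (pairs i<j in row-major order where tile[i] > tile[j] > 0): 14
14 is even, so the puzzle is solvable.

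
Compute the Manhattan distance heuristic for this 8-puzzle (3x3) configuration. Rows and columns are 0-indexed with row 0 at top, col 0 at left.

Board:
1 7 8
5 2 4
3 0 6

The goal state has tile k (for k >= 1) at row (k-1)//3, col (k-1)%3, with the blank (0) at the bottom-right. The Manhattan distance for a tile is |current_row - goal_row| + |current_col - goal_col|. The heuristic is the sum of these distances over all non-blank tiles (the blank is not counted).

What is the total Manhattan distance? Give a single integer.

Answer: 15

Derivation:
Tile 1: (0,0)->(0,0) = 0
Tile 7: (0,1)->(2,0) = 3
Tile 8: (0,2)->(2,1) = 3
Tile 5: (1,0)->(1,1) = 1
Tile 2: (1,1)->(0,1) = 1
Tile 4: (1,2)->(1,0) = 2
Tile 3: (2,0)->(0,2) = 4
Tile 6: (2,2)->(1,2) = 1
Sum: 0 + 3 + 3 + 1 + 1 + 2 + 4 + 1 = 15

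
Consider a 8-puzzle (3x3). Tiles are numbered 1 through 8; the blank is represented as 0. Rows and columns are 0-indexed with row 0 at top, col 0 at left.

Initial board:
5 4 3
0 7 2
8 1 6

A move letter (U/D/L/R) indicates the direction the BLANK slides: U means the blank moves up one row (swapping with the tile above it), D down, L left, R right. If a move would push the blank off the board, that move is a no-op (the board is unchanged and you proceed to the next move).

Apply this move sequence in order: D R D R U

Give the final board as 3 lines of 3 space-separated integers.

After move 1 (D):
5 4 3
8 7 2
0 1 6

After move 2 (R):
5 4 3
8 7 2
1 0 6

After move 3 (D):
5 4 3
8 7 2
1 0 6

After move 4 (R):
5 4 3
8 7 2
1 6 0

After move 5 (U):
5 4 3
8 7 0
1 6 2

Answer: 5 4 3
8 7 0
1 6 2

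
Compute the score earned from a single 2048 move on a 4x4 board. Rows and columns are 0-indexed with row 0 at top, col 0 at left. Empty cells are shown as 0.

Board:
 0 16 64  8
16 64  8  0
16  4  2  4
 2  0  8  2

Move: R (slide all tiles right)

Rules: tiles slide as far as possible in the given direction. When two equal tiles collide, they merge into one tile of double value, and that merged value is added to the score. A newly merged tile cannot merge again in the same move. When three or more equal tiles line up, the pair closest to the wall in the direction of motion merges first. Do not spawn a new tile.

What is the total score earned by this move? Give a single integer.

Answer: 0

Derivation:
Slide right:
row 0: [0, 16, 64, 8] -> [0, 16, 64, 8]  score +0 (running 0)
row 1: [16, 64, 8, 0] -> [0, 16, 64, 8]  score +0 (running 0)
row 2: [16, 4, 2, 4] -> [16, 4, 2, 4]  score +0 (running 0)
row 3: [2, 0, 8, 2] -> [0, 2, 8, 2]  score +0 (running 0)
Board after move:
 0 16 64  8
 0 16 64  8
16  4  2  4
 0  2  8  2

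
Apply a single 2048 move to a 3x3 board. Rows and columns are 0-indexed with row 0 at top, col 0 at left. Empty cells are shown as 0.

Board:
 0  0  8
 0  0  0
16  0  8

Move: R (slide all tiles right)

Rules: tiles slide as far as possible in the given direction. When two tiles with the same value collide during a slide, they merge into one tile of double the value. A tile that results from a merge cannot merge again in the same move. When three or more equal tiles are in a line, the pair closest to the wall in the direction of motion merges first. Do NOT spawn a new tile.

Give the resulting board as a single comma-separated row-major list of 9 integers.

Answer: 0, 0, 8, 0, 0, 0, 0, 16, 8

Derivation:
Slide right:
row 0: [0, 0, 8] -> [0, 0, 8]
row 1: [0, 0, 0] -> [0, 0, 0]
row 2: [16, 0, 8] -> [0, 16, 8]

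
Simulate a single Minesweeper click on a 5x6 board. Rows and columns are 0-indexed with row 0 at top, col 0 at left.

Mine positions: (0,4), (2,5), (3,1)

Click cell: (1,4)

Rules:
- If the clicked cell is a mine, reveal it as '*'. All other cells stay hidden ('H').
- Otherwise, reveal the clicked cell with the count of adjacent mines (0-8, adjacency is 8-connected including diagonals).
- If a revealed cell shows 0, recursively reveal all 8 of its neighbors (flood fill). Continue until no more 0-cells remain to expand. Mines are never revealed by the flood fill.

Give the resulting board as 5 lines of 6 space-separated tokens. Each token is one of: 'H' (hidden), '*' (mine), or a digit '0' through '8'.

H H H H H H
H H H H 2 H
H H H H H H
H H H H H H
H H H H H H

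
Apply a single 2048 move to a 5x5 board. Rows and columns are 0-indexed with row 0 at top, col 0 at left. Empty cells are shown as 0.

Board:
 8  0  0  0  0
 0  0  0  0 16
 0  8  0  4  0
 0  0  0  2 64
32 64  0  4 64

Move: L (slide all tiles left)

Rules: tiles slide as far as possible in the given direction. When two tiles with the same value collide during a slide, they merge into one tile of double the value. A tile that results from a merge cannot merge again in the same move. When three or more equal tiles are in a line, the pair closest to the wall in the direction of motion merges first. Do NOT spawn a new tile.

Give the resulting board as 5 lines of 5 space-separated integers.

Answer:  8  0  0  0  0
16  0  0  0  0
 8  4  0  0  0
 2 64  0  0  0
32 64  4 64  0

Derivation:
Slide left:
row 0: [8, 0, 0, 0, 0] -> [8, 0, 0, 0, 0]
row 1: [0, 0, 0, 0, 16] -> [16, 0, 0, 0, 0]
row 2: [0, 8, 0, 4, 0] -> [8, 4, 0, 0, 0]
row 3: [0, 0, 0, 2, 64] -> [2, 64, 0, 0, 0]
row 4: [32, 64, 0, 4, 64] -> [32, 64, 4, 64, 0]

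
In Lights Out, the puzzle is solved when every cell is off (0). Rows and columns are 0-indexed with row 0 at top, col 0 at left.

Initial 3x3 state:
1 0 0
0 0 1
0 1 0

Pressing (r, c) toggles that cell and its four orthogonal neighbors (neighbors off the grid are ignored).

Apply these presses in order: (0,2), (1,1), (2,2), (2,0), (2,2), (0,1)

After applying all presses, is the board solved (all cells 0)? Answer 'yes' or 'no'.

Answer: no

Derivation:
After press 1 at (0,2):
1 1 1
0 0 0
0 1 0

After press 2 at (1,1):
1 0 1
1 1 1
0 0 0

After press 3 at (2,2):
1 0 1
1 1 0
0 1 1

After press 4 at (2,0):
1 0 1
0 1 0
1 0 1

After press 5 at (2,2):
1 0 1
0 1 1
1 1 0

After press 6 at (0,1):
0 1 0
0 0 1
1 1 0

Lights still on: 4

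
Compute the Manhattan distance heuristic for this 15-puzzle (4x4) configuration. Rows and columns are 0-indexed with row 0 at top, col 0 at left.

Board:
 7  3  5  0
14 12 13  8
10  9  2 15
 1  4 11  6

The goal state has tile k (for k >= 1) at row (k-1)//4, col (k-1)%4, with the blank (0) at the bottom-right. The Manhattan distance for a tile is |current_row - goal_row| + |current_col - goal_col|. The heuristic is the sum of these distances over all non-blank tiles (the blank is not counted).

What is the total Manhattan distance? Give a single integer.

Tile 7: (0,0)->(1,2) = 3
Tile 3: (0,1)->(0,2) = 1
Tile 5: (0,2)->(1,0) = 3
Tile 14: (1,0)->(3,1) = 3
Tile 12: (1,1)->(2,3) = 3
Tile 13: (1,2)->(3,0) = 4
Tile 8: (1,3)->(1,3) = 0
Tile 10: (2,0)->(2,1) = 1
Tile 9: (2,1)->(2,0) = 1
Tile 2: (2,2)->(0,1) = 3
Tile 15: (2,3)->(3,2) = 2
Tile 1: (3,0)->(0,0) = 3
Tile 4: (3,1)->(0,3) = 5
Tile 11: (3,2)->(2,2) = 1
Tile 6: (3,3)->(1,1) = 4
Sum: 3 + 1 + 3 + 3 + 3 + 4 + 0 + 1 + 1 + 3 + 2 + 3 + 5 + 1 + 4 = 37

Answer: 37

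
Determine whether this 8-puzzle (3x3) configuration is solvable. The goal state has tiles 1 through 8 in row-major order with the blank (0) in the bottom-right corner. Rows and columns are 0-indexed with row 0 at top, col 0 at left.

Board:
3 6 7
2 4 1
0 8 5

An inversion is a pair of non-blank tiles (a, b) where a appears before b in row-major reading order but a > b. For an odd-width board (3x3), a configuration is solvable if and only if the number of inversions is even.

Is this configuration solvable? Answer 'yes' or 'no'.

Answer: no

Derivation:
Inversions (pairs i<j in row-major order where tile[i] > tile[j] > 0): 13
13 is odd, so the puzzle is not solvable.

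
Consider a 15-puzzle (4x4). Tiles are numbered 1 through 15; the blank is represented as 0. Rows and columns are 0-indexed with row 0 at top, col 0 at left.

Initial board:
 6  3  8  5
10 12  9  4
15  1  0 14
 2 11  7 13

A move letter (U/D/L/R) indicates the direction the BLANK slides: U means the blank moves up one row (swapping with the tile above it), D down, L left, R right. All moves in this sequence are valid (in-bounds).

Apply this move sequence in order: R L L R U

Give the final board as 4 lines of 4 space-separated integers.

Answer:  6  3  8  5
10 12  0  4
15  1  9 14
 2 11  7 13

Derivation:
After move 1 (R):
 6  3  8  5
10 12  9  4
15  1 14  0
 2 11  7 13

After move 2 (L):
 6  3  8  5
10 12  9  4
15  1  0 14
 2 11  7 13

After move 3 (L):
 6  3  8  5
10 12  9  4
15  0  1 14
 2 11  7 13

After move 4 (R):
 6  3  8  5
10 12  9  4
15  1  0 14
 2 11  7 13

After move 5 (U):
 6  3  8  5
10 12  0  4
15  1  9 14
 2 11  7 13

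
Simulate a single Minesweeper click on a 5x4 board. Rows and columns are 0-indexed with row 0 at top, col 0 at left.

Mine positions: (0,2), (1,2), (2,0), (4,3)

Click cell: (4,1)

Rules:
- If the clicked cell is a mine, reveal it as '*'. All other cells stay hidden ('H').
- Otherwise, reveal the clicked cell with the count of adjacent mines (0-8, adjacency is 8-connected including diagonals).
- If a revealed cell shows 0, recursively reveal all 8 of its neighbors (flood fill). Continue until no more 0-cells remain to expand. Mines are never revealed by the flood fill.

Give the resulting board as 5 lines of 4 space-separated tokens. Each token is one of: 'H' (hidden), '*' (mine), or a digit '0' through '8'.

H H H H
H H H H
H H H H
1 1 1 H
0 0 1 H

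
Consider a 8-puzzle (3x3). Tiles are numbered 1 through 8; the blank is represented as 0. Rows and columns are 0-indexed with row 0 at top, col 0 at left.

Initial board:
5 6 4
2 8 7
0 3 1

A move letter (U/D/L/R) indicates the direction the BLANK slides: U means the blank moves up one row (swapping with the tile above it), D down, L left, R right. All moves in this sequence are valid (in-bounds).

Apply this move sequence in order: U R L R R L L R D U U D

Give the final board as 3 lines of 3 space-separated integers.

After move 1 (U):
5 6 4
0 8 7
2 3 1

After move 2 (R):
5 6 4
8 0 7
2 3 1

After move 3 (L):
5 6 4
0 8 7
2 3 1

After move 4 (R):
5 6 4
8 0 7
2 3 1

After move 5 (R):
5 6 4
8 7 0
2 3 1

After move 6 (L):
5 6 4
8 0 7
2 3 1

After move 7 (L):
5 6 4
0 8 7
2 3 1

After move 8 (R):
5 6 4
8 0 7
2 3 1

After move 9 (D):
5 6 4
8 3 7
2 0 1

After move 10 (U):
5 6 4
8 0 7
2 3 1

After move 11 (U):
5 0 4
8 6 7
2 3 1

After move 12 (D):
5 6 4
8 0 7
2 3 1

Answer: 5 6 4
8 0 7
2 3 1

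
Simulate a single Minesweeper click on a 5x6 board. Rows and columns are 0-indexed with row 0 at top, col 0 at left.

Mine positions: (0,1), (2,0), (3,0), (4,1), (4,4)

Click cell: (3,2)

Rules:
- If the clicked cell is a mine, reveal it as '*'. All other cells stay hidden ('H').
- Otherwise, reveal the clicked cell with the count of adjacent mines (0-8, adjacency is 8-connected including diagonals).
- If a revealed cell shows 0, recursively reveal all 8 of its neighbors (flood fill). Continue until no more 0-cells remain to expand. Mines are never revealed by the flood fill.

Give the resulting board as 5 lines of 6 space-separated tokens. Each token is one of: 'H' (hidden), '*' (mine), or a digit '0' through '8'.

H H H H H H
H H H H H H
H H H H H H
H H 1 H H H
H H H H H H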